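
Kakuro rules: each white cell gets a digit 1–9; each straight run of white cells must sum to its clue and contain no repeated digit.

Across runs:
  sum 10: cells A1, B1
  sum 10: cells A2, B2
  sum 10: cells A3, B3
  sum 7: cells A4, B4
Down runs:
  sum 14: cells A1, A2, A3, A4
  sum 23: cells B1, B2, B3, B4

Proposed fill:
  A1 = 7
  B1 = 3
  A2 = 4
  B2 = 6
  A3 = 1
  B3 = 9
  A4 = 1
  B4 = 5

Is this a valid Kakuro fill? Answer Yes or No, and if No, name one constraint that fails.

No — the across run A4–B4 sums to 6, not 7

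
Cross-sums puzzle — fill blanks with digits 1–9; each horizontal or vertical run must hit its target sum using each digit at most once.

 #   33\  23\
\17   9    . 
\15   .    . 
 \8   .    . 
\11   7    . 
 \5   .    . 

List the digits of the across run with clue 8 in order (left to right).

5 3

17 in 2 cells must be {8,9}.
R1C2 = 17 − 9 = 8 completes the 17 across.
R4C2 = 11 − 7 = 4 completes the 11 across.
Nothing is forced directly, so branch on R2C1, whose candidates are 6 or 8. If R2C1 = 6: then R2C2 would have to be in {9} for the 15 across but in {1,2,3,6,7} for the 23 down — contradiction. So R2C1 = 8.
R2C2 = 15 − 8 = 7 completes the 15 across.
Nothing is forced directly, so branch on R3C2, whose candidates are 1 or 3. If R3C2 = 1: then R3C1 would have to be in {7} for the 8 across but in {3,4,5,6} for the 33 down — contradiction. So R3C2 = 3.
R3C1 = 8 − 3 = 5 completes the 8 across.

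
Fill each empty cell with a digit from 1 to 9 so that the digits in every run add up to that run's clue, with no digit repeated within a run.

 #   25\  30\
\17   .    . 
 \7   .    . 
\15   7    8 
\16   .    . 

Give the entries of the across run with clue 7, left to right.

17 in 2 cells must be {8,9}; 16 in 2 cells must be {7,9}; 30 in 4 cells must be {6,7,8,9}.
R1C2 = 9: the only remaining digit allowed by both the 17 across and the 30 down.
Given what's placed, R2C2 must be 6 to fit the 7 across and 30 down.
Given what's placed, R4C1 must be 9 to fit the 16 across and 25 down.
R4C2 = 16 − 9 = 7 completes the 16 across.
R1C1 = 17 − 9 = 8 completes the 17 across.
R2C1 = 7 − 6 = 1 completes the 7 across.

1 6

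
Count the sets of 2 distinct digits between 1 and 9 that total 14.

2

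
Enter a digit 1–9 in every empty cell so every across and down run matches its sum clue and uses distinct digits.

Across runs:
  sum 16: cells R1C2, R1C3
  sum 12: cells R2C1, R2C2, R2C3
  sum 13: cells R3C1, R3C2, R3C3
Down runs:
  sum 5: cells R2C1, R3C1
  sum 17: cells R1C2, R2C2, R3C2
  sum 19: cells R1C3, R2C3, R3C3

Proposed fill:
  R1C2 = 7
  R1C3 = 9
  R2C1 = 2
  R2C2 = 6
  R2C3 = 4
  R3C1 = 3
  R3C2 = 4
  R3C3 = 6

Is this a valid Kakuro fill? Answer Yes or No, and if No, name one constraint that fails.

Yes

Across: 7+9=16; 2+6+4=12; 3+4+6=13. Down: 2+3=5; 7+6+4=17; 9+4+6=19. No digit repeats within any run.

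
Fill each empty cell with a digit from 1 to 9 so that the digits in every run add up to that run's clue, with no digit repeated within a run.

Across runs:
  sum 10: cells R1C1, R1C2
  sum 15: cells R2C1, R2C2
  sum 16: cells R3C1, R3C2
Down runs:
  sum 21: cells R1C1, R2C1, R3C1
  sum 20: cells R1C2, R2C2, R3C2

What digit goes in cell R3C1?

7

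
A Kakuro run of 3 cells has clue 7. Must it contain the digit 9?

No

The only way to make 7 from 3 distinct digits is {1,2,4}, which does not contain 9.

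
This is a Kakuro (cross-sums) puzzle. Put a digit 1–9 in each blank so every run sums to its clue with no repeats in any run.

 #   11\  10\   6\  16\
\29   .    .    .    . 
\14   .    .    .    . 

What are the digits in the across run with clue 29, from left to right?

29 in 4 cells must be {5,7,8,9}; 16 in 2 cells must be {7,9}.
Only 5 fits R1C3 under both its across sum 29 and down sum 6.
R2C3 = 6 − 5 = 1 completes the 6 down.
Given what's placed, R2C4 must be 7 to fit the 14 across and 16 down.
R1C4 = 16 − 7 = 9 completes the 16 down.
No cell is forced outright now. R2C1 can only be 2 or 4 (the digits allowed by both its 14 across and its 11 down). If R2C1 = 2: then R1C1 would have to be in {7,8} for the 29 across but in {9} for the 11 down — contradiction. So R2C1 = 4.
R1C1 = 11 − 4 = 7 completes the 11 down.
R1C2 = 29 − 21 = 8 completes the 29 across.

7 8 5 9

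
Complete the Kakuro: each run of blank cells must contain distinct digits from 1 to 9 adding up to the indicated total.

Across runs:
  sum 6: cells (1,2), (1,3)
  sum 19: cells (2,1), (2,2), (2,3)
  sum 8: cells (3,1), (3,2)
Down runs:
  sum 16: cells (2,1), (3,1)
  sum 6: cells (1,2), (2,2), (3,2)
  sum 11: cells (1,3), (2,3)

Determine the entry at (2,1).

16 in 2 cells must be {7,9}; 6 in 3 cells must be {1,2,3}.
The 8 across and the 16 down share only 7, so (3,1) = 7.
(3,2) = 8 − 7 = 1 completes the 8 across.
(1,2) = 2: the only remaining digit allowed by both the 6 across and the 6 down.
(1,3) = 6 − 2 = 4 completes the 6 across.
(2,1) = 16 − 7 = 9 completes the 16 down.
(2,2) = 6 − 3 = 3 completes the 6 down.
(2,3) = 19 − 12 = 7 completes the 19 across.

9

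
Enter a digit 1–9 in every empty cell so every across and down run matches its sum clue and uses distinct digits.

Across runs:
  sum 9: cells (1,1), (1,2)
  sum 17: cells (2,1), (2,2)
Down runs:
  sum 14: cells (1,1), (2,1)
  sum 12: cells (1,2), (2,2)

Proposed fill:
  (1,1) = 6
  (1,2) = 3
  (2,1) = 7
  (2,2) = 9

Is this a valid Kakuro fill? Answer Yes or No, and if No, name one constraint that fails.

No — the across run (2,1)–(2,2) sums to 16, not 17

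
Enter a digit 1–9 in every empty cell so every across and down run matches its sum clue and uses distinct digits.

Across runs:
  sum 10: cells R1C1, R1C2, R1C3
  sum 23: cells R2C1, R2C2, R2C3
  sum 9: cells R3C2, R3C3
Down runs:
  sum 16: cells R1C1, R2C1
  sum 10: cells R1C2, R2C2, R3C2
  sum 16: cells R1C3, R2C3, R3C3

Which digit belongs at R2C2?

6

23 in 3 cells must be {6,8,9}; 16 in 2 cells must be {7,9}.
Only 7 fits R1C1 under both its across sum 10 and down sum 16.
R2C1 = 16 − 7 = 9 completes the 16 down.
Given what's placed, R2C2 must be 6 to fit the 23 across and 10 down.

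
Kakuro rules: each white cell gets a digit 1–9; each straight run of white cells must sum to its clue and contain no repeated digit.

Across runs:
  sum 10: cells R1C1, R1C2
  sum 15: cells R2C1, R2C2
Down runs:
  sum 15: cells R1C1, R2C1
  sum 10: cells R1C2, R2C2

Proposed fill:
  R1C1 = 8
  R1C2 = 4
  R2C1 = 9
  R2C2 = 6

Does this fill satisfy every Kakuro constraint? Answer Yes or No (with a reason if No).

No — the across run R1C1–R1C2 sums to 12, not 10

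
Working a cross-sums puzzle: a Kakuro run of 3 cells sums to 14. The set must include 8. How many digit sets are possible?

3 distinct digits from 1–9 sum between 6 and 24.
Keeping only sets containing 8.
Enumerating: {1,5,8}, {2,4,8}.

2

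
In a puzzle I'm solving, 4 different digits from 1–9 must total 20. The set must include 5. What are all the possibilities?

4 distinct digits from 1–9 sum between 10 and 30.
Keeping only sets containing 5.

{1,5,6,8}; {2,4,5,9}; {2,5,6,7}; {3,4,5,8}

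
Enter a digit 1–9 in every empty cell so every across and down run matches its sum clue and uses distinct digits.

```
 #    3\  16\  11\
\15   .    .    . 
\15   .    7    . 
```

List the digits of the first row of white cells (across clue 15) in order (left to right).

3 in 2 cells must be {1,2}; 16 in 2 cells must be {7,9}.
R1C2 = 16 − 7 = 9 completes the 16 down.
R2C1 = 2: the only remaining digit allowed by both the 15 across and the 3 down.
R2C3 = 15 − 9 = 6 completes the 15 across.
R1C1 = 3 − 2 = 1 completes the 3 down.
R1C3 = 15 − 10 = 5 completes the 15 across.

1, 9, 5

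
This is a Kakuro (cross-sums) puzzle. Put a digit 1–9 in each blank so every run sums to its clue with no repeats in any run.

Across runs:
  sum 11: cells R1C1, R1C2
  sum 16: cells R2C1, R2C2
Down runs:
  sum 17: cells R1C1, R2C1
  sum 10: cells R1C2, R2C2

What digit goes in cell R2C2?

16 in 2 cells must be {7,9}; 17 in 2 cells must be {8,9}.
The 16 across and the 17 down share only 9, so R2C1 = 9.
R2C2 = 16 − 9 = 7 completes the 16 across.
R1C1 = 17 − 9 = 8 completes the 17 down.
R1C2 = 11 − 8 = 3 completes the 11 across.

7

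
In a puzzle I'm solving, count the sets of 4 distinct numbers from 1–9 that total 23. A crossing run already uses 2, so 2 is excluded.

4 distinct digits from 1–9 sum between 10 and 30.
Dropping sets that contain 2.
Enumerating: {1,5,8,9}, {1,6,7,9}, {3,4,7,9}, {3,5,6,9}, {3,5,7,8}, {4,5,6,8}.

6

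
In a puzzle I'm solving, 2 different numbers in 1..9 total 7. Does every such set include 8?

No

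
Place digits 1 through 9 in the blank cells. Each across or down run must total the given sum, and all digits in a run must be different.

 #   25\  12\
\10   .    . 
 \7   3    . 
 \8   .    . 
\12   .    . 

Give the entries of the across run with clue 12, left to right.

R2C2 = 7 − 3 = 4 completes the 7 across.
R4C2 = 5: the only remaining digit allowed by both the 12 across and the 12 down.
R4C1 = 12 − 5 = 7 completes the 12 across.
Given what's placed, R3C1 must be 6 to fit the 8 across and 25 down.
R3C2 = 8 − 6 = 2 completes the 8 across.
R1C1 = 25 − 16 = 9 completes the 25 down.
R1C2 = 10 − 9 = 1 completes the 10 across.

7 5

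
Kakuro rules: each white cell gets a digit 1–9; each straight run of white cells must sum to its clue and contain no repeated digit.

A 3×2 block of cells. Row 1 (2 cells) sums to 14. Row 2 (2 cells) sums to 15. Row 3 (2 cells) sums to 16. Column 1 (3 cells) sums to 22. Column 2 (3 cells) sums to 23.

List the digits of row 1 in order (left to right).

16 in 2 cells must be {7,9}; 23 in 3 cells must be {6,8,9}.
The 16 across and the 23 down share only 9, so (3,2) = 9.
(3,1) = 16 − 9 = 7 completes the 16 across.
Nothing is forced directly, so branch on (1,1), whose candidates are 6 or 9. If (1,1) = 9: then (1,2) would have to be in {5} for the 14 across but in {6,8} for the 23 down — contradiction. So (1,1) = 6.
(1,2) = 14 − 6 = 8 completes the 14 across.
(2,1) = 22 − 13 = 9 completes the 22 down.
(2,2) = 15 − 9 = 6 completes the 15 across.

6, 8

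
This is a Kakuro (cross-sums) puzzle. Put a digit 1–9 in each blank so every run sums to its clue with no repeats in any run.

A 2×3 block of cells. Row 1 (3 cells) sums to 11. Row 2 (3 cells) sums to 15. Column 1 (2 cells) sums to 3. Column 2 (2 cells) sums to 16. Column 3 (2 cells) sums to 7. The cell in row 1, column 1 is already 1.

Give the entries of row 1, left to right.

3 in 2 cells must be {1,2}; 16 in 2 cells must be {7,9}.
Given what's placed, (1,2) must be 7 to fit the 11 across and 16 down.
(1,3) = 11 − 8 = 3 completes the 11 across.
(2,1) = 3 − 1 = 2 completes the 3 down.
(2,2) = 16 − 7 = 9 completes the 16 down.
(2,3) = 15 − 11 = 4 completes the 15 across.

1 7 3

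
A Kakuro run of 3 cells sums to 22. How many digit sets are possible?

2

3 distinct digits from 1–9 sum between 6 and 24.
Enumerating: {5,8,9}, {6,7,9}.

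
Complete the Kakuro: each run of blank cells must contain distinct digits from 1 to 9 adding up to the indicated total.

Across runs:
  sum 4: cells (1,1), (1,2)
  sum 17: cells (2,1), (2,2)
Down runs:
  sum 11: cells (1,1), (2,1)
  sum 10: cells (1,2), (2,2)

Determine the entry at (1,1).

4 in 2 cells must be {1,3}; 17 in 2 cells must be {8,9}.
The 4 across and the 11 down share only 3, so (1,1) = 3.
(1,2) = 4 − 3 = 1 completes the 4 across.
(2,1) = 11 − 3 = 8 completes the 11 down.
(2,2) = 17 − 8 = 9 completes the 17 across.

3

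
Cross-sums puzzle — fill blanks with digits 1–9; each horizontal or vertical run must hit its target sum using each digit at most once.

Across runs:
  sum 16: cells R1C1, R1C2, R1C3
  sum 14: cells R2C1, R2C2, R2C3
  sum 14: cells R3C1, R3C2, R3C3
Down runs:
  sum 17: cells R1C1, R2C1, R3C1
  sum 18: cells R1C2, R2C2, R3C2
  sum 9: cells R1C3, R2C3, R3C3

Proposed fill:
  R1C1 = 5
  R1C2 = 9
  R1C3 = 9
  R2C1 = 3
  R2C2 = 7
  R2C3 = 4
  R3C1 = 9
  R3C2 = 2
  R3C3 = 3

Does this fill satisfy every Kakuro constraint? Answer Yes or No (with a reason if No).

No — the down run R1C3–R3C3 sums to 16, not 9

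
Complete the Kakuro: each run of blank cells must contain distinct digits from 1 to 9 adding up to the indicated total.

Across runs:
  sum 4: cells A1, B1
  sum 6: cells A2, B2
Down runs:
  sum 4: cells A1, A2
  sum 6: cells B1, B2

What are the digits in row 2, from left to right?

4 in 2 cells must be {1,3}.
The 4 across and the 6 down share only 1, so B1 = 1.
The 6 across and the 4 down share only 1, so A2 = 1.
B2 = 6 − 1 = 5 completes the 6 across.
A1 = 4 − 1 = 3 completes the 4 across.

1 5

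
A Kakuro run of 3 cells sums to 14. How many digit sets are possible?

8

3 distinct digits from 1–9 sum between 6 and 24.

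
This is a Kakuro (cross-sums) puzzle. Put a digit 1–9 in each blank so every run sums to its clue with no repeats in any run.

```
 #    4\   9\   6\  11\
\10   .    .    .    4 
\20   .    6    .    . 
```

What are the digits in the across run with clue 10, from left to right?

1, 3, 2, 4

10 in 4 cells must be {1,2,3,4}; 4 in 2 cells must be {1,3}.
R1C2 = 9 − 6 = 3 completes the 9 down.
R2C4 = 11 − 4 = 7 completes the 11 down.
Given what's placed, R1C1 must be 1 to fit the 10 across and 4 down.
R1C3 = 10 − 8 = 2 completes the 10 across.
R2C1 = 4 − 1 = 3 completes the 4 down.
R2C3 = 20 − 16 = 4 completes the 20 across.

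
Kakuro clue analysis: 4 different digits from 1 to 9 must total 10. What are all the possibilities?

{1,2,3,4}

4 distinct digits from 1–9 sum between 10 and 30.
Only one set works: {1,2,3,4}.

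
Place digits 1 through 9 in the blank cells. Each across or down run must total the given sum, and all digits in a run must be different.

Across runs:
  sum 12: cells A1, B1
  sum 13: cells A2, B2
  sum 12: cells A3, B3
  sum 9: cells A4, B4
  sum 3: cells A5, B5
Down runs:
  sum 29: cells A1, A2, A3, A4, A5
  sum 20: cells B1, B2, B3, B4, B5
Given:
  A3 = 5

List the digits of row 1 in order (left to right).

7, 5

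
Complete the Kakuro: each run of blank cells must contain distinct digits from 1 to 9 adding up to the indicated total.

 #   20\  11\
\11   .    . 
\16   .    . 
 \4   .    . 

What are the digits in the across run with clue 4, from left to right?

3 1

16 in 2 cells must be {7,9}; 4 in 2 cells must be {1,3}.
The 16 across and the 11 down share only 7, so R2C2 = 7.
The 4 across and the 20 down share only 3, so R3C1 = 3.
R3C2 = 4 − 3 = 1 completes the 4 across.
R1C2 = 11 − 8 = 3 completes the 11 down.
R2C1 = 16 − 7 = 9 completes the 16 across.
R1C1 = 11 − 3 = 8 completes the 11 across.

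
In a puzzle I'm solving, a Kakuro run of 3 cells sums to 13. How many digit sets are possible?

3 distinct digits from 1–9 sum between 6 and 24.

7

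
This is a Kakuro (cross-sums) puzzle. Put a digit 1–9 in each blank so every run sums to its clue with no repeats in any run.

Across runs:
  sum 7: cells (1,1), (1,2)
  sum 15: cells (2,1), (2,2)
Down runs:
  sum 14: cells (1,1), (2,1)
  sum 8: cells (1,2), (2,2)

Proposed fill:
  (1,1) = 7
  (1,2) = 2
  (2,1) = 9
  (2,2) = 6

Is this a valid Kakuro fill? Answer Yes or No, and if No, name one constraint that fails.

No — the across run (1,1)–(1,2) sums to 9, not 7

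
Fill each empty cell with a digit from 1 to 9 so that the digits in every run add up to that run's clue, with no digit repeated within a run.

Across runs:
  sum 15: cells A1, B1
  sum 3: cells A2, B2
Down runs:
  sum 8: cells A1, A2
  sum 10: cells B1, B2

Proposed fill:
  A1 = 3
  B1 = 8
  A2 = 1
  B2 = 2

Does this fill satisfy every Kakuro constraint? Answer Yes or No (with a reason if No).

No — the across run A1–B1 sums to 11, not 15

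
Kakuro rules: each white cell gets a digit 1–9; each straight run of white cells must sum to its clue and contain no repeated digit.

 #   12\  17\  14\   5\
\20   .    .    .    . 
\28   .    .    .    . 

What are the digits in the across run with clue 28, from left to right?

17 in 2 cells must be {8,9}.
Only 4 fits R2C4 under both its across sum 28 and down sum 5.
R1C4 = 5 − 4 = 1 completes the 5 down.
Nothing is forced directly, so branch on R1C2, whose candidates are 8 or 9. If R1C2 = 9: that forces R2C2 = 8, R2C3 = 9, after which R1C3 would have to be in {2,3,4,6,7,8} for the 20 across but in {5} for the 14 down — contradiction. So R1C2 = 8.
R2C2 = 17 − 8 = 9 completes the 17 down.
R2C3 = 8: the only remaining digit allowed by both the 28 across and the 14 down.
R1C3 = 14 − 8 = 6 completes the 14 down.
R2C1 = 28 − 21 = 7 completes the 28 across.

7 9 8 4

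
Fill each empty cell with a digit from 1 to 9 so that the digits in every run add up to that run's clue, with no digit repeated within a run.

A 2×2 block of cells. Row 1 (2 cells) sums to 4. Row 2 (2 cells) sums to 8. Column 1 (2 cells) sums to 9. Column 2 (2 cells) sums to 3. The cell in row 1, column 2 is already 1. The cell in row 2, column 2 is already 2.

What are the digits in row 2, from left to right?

6 2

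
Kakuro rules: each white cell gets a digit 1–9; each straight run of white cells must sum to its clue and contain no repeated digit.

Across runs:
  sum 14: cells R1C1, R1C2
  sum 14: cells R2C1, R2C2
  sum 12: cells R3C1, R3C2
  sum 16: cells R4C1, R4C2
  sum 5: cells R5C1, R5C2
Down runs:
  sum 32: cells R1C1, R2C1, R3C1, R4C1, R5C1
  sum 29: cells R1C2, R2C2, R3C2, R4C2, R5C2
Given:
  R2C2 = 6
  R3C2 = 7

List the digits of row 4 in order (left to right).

16 in 2 cells must be {7,9}.
R2C1 = 14 − 6 = 8 completes the 14 across.
R3C1 = 12 − 7 = 5 completes the 12 across.
R4C2 = 9: the only remaining digit allowed by both the 16 across and the 29 down.
R1C2 = 5: the only remaining digit allowed by both the 14 across and the 29 down.
R4C1 = 16 − 9 = 7 completes the 16 across.

7 9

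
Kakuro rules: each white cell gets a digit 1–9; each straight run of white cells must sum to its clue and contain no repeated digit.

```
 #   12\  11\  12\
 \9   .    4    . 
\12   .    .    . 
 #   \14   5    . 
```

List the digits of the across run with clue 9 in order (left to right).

R1C1 = 3: the only remaining digit allowed by both the 9 across and the 12 down.
R1C3 = 9 − 7 = 2 completes the 9 across.
R2C1 = 12 − 3 = 9 completes the 12 down.
R2C2 = 11 − 9 = 2 completes the 11 down.
R2C3 = 12 − 11 = 1 completes the 12 across.
R3C3 = 14 − 5 = 9 completes the 14 across.

3 4 2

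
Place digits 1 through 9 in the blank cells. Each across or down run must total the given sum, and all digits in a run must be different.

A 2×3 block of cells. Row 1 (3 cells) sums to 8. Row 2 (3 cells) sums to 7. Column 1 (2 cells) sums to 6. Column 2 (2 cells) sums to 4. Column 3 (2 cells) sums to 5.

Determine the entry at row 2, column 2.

7 in 3 cells must be {1,2,4}; 4 in 2 cells must be {1,3}.
The 7 across and the 4 down share only 1, so (2,2) = 1.
(1,2) = 4 − 1 = 3 completes the 4 down.
Nothing is forced directly, so branch on (2,1), whose candidates are 2 or 4. If (2,1) = 4: then (1,1) would have to be in {1,4} for the 8 across but in {2} for the 6 down — contradiction. So (2,1) = 2.
(1,1) = 6 − 2 = 4 completes the 6 down.
(1,3) = 8 − 7 = 1 completes the 8 across.
(2,3) = 7 − 3 = 4 completes the 7 across.

1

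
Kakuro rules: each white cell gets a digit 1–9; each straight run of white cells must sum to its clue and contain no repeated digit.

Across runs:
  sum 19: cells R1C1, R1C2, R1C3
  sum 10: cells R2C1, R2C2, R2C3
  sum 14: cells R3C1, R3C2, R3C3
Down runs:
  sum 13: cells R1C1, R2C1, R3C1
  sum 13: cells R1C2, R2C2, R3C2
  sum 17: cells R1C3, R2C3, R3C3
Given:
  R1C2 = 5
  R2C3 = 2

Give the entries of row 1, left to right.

Nothing is forced directly, so branch on R2C2, whose candidates are 1 or 7. If R2C2 = 1: that forces R2C1 = 7, R3C2 = 7, R3C3 = 6, after which R1C1 would have to be in {6,8} for the 19 across but in {1,2,4,5} for the 13 down — contradiction. So R2C2 = 7.
R2C1 = 10 − 9 = 1 completes the 10 across.
R3C2 = 13 − 12 = 1 completes the 13 down.
Given what's placed, R1C1 must be 8 to fit the 19 across and 13 down.
R1C3 = 19 − 13 = 6 completes the 19 across.
R3C1 = 13 − 9 = 4 completes the 13 down.
R3C3 = 14 − 5 = 9 completes the 14 across.

8 5 6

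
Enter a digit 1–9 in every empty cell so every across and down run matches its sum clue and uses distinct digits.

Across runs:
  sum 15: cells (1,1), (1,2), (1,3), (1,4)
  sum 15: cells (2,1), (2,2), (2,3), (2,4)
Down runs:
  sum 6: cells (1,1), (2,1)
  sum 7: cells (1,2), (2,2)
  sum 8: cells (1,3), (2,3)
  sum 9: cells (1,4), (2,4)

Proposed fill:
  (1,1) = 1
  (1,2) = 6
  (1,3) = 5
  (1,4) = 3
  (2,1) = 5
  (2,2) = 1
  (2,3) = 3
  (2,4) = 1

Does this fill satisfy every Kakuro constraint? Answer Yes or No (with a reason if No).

No — the across run (2,1)–(2,4) sums to 10, not 15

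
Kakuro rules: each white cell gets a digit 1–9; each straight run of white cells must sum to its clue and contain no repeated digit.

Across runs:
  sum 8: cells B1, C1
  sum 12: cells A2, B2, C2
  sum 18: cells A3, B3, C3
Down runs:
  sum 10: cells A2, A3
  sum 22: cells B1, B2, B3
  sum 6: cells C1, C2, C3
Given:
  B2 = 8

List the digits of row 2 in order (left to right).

3, 8, 1

6 in 3 cells must be {1,2,3}.
B1 = 5: the only remaining digit allowed by both the 8 across and the 22 down.
C1 = 8 − 5 = 3 completes the 8 across.
C2 = 1: the only remaining digit allowed by both the 12 across and the 6 down.
B3 = 22 − 13 = 9 completes the 22 down.
C3 = 6 − 4 = 2 completes the 6 down.
A2 = 12 − 9 = 3 completes the 12 across.
A3 = 18 − 11 = 7 completes the 18 across.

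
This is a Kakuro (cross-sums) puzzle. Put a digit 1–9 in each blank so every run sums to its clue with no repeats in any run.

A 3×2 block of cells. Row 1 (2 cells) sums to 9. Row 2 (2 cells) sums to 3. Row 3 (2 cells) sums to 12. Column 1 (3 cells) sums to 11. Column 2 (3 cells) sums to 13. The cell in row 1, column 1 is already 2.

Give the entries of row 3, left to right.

3 in 2 cells must be {1,2}.
(1,2) = 9 − 2 = 7 completes the 9 across.
Given what's placed, (2,1) must be 1 to fit the 3 across and 11 down.
(2,2) = 3 − 1 = 2 completes the 3 across.
(3,1) = 11 − 3 = 8 completes the 11 down.
(3,2) = 12 − 8 = 4 completes the 12 across.

8 4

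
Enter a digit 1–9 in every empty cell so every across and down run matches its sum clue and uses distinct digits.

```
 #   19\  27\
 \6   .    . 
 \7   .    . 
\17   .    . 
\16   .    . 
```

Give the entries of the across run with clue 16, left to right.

7 9

17 in 2 cells must be {8,9}; 16 in 2 cells must be {7,9}.
Nothing is forced directly, so branch on R4C1, whose candidates are 7 or 9. If R4C1 = 9: then R3C1 would have to be in {8,9} for the 17 across but in {1,2,3,4,5,6,7} for the 19 down — contradiction. So R4C1 = 7.
R4C2 = 16 − 7 = 9 completes the 16 across.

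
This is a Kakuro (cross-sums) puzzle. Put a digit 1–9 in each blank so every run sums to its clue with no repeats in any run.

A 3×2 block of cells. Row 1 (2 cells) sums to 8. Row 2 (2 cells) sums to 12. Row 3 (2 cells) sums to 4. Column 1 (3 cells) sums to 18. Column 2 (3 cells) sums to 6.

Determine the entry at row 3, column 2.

4 in 2 cells must be {1,3}; 6 in 3 cells must be {1,2,3}.
The 12 across and the 6 down share only 3, so (2,2) = 3.
Given what's placed, (3,2) must be 1 to fit the 4 across and 6 down.
(1,2) = 6 − 4 = 2 completes the 6 down.
(2,1) = 12 − 3 = 9 completes the 12 across.
(3,1) = 4 − 1 = 3 completes the 4 across.
(1,1) = 8 − 2 = 6 completes the 8 across.

1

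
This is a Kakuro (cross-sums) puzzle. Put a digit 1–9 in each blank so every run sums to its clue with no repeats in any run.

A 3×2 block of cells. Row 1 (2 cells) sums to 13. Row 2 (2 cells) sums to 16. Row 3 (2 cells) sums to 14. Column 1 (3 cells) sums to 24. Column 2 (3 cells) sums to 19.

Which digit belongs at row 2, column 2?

9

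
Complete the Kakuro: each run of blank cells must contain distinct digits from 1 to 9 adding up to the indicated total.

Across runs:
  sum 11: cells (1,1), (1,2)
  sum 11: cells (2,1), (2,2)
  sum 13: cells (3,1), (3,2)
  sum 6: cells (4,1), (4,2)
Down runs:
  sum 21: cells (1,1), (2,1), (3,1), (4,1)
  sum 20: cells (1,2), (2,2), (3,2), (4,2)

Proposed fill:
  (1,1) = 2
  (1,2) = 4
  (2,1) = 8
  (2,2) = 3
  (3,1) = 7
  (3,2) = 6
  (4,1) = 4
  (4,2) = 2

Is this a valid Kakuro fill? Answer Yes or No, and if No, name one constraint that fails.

No — the down run (1,2)–(4,2) sums to 15, not 20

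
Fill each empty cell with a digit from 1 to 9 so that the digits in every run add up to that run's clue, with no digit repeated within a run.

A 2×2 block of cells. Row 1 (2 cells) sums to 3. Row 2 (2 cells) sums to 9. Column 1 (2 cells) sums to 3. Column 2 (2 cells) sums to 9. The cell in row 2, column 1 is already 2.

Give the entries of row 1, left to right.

3 in 2 cells must be {1,2}.
(1,1) = 3 − 2 = 1 completes the 3 down.
(1,2) = 3 − 1 = 2 completes the 3 across.
(2,2) = 9 − 2 = 7 completes the 9 across.

1, 2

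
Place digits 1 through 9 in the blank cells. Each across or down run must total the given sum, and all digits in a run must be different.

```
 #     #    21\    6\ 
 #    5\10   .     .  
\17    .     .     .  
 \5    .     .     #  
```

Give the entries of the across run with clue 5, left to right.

The 5 across and the 21 down share only 4, so R3C2 = 4.
R3C1 = 5 − 4 = 1 completes the 5 across.
R2C1 = 5 − 1 = 4 completes the 5 down.
R2C2 = 8: the only remaining digit allowed by both the 17 across and the 21 down.
R2C3 = 17 − 12 = 5 completes the 17 across.
R1C2 = 21 − 12 = 9 completes the 21 down.
R1C3 = 10 − 9 = 1 completes the 10 across.

1 4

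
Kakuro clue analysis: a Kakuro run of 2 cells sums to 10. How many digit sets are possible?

4

2 distinct digits from 1–9 sum between 3 and 17.
Enumerating: {1,9}, {2,8}, {3,7}, {4,6}.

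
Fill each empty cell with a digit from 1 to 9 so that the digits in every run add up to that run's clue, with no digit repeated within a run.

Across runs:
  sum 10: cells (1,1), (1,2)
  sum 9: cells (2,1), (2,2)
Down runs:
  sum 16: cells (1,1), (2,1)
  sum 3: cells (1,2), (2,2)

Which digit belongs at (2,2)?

16 in 2 cells must be {7,9}; 3 in 2 cells must be {1,2}.
The 9 across and the 16 down share only 7, so (2,1) = 7.
(2,2) = 9 − 7 = 2 completes the 9 across.
(1,1) = 16 − 7 = 9 completes the 16 down.
(1,2) = 10 − 9 = 1 completes the 10 across.

2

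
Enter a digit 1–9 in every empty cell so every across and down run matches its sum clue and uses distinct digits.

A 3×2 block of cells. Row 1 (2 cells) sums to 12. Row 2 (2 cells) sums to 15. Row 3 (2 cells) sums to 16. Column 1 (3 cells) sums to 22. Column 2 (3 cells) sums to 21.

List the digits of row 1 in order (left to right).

7 5

16 in 2 cells must be {7,9}.
Nothing is forced directly, so branch on (3,1), whose candidates are 7 or 9. If (3,1) = 7: that forces (1,1) = 9, after which (1,2) would have to be in {3} for the 12 across but in {4,5,6,7,8,9} for the 21 down — contradiction. So (3,1) = 9.
(3,2) = 16 − 9 = 7 completes the 16 across.
Nothing is forced directly, so branch on (1,1), whose candidates are 5 or 7 or 8. If (1,1) = 5: then (1,2) would have to be in {7} for the 12 across but in {5,6,8,9} for the 21 down — contradiction. If (1,1) = 8: then (1,2) would have to be in {4} for the 12 across but in {5,6,8,9} for the 21 down — contradiction. So (1,1) = 7.
(1,2) = 12 − 7 = 5 completes the 12 across.
(2,1) = 22 − 16 = 6 completes the 22 down.
(2,2) = 15 − 6 = 9 completes the 15 across.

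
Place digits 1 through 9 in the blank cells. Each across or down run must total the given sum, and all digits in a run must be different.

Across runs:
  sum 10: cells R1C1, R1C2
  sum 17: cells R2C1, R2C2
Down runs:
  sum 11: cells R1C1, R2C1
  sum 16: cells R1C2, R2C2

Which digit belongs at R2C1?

17 in 2 cells must be {8,9}; 16 in 2 cells must be {7,9}.
The 17 across and the 16 down share only 9, so R2C2 = 9.
R1C2 = 16 − 9 = 7 completes the 16 down.
R2C1 = 17 − 9 = 8 completes the 17 across.
R1C1 = 10 − 7 = 3 completes the 10 across.

8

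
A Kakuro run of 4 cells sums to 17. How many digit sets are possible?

4 distinct digits from 1–9 sum between 10 and 30.

9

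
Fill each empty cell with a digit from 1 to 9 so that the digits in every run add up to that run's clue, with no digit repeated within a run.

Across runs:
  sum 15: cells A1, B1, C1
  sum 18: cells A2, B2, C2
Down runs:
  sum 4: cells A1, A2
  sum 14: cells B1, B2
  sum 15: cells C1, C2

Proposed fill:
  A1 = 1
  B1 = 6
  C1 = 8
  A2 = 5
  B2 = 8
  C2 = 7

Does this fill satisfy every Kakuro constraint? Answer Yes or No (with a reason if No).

No — the across run A2–C2 sums to 20, not 18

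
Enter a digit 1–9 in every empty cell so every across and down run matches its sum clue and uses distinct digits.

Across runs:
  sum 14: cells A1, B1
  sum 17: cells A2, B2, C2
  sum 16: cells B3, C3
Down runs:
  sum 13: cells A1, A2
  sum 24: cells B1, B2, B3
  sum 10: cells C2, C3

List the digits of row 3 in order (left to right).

16 in 2 cells must be {7,9}; 24 in 3 cells must be {7,8,9}.
Nothing is forced directly, so branch on C3, whose candidates are 7 or 9. If C3 = 7: that forces C2 = 3, B3 = 9, B1 = 8, after which B2 would have to be in {5,6,8,9} for the 17 across but in {7} for the 24 down — contradiction. So C3 = 9.
C2 = 10 − 9 = 1 completes the 10 down.
B3 = 16 − 9 = 7 completes the 16 across.
B2 = 9: the only remaining digit allowed by both the 17 across and the 24 down.
B1 = 24 − 16 = 8 completes the 24 down.
A2 = 17 − 10 = 7 completes the 17 across.
A1 = 14 − 8 = 6 completes the 14 across.

7, 9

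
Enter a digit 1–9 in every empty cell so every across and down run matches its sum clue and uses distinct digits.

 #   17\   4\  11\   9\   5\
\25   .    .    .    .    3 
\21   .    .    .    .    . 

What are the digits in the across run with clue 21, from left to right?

17 in 2 cells must be {8,9}; 4 in 2 cells must be {1,3}.
Given what's placed, R1C2 must be 1 to fit the 25 across and 4 down.
R2C2 = 4 − 1 = 3 completes the 4 down.
R2C5 = 5 − 3 = 2 completes the 5 down.
Nothing is forced directly, so branch on R1C1, whose candidates are 8 or 9. If R1C1 = 8: that forces R2C1 = 9, R2C3 = 6, R2C4 = 1, after which R1C3 would have to be in {4,6,7,9} for the 25 across but in {5} for the 11 down — contradiction. So R1C1 = 9.
R2C1 = 17 − 9 = 8 completes the 17 down.
Given what's placed, R2C3 must be 7 to fit the 21 across and 11 down.
R2C4 = 21 − 20 = 1 completes the 21 across.

8 3 7 1 2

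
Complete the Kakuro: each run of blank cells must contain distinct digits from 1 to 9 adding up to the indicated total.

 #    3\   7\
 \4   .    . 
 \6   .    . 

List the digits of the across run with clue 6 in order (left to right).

2 4

4 in 2 cells must be {1,3}; 3 in 2 cells must be {1,2}.
The 4 across and the 3 down share only 1, so R1C1 = 1.
R1C2 = 4 − 1 = 3 completes the 4 across.
R2C1 = 3 − 1 = 2 completes the 3 down.
R2C2 = 6 − 2 = 4 completes the 6 across.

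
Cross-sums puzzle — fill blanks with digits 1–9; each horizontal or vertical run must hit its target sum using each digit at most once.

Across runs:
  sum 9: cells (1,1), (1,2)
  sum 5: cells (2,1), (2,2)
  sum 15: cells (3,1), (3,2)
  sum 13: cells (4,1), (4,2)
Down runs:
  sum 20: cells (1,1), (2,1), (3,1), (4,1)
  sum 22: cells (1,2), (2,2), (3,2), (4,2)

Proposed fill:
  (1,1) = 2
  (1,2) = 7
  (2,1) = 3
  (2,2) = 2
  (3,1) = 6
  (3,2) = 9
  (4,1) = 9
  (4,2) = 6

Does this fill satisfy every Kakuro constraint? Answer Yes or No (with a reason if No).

No — the across run (4,1)–(4,2) sums to 15, not 13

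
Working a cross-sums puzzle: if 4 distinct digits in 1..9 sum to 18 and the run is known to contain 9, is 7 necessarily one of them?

Counterexample: {1,2,6,9} sums to 18 under that restriction without using 7.

No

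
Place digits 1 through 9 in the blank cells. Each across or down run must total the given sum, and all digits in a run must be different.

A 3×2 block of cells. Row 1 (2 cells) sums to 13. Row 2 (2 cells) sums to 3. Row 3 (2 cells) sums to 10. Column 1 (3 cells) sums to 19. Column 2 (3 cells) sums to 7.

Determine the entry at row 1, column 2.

3 in 2 cells must be {1,2}; 7 in 3 cells must be {1,2,4}.
The 13 across and the 7 down share only 4, so (1,2) = 4.
The 3 across and the 19 down share only 2, so (2,1) = 2.
(2,2) = 3 − 2 = 1 completes the 3 across.
(3,2) = 7 − 5 = 2 completes the 7 down.
(1,1) = 13 − 4 = 9 completes the 13 across.
(3,1) = 10 − 2 = 8 completes the 10 across.

4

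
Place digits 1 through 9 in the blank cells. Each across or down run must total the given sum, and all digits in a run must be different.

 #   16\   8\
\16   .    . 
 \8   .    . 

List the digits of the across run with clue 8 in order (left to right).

7 1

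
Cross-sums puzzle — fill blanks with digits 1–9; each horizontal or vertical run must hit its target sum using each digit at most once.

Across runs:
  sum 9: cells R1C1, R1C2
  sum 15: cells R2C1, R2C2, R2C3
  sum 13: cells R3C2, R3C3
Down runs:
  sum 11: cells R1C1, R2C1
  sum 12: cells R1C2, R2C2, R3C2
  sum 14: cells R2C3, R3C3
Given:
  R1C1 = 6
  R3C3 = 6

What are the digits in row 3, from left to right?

R1C2 = 9 − 6 = 3 completes the 9 across.
R2C1 = 11 − 6 = 5 completes the 11 down.
R2C3 = 14 − 6 = 8 completes the 14 down.
R3C2 = 13 − 6 = 7 completes the 13 across.
R2C2 = 15 − 13 = 2 completes the 15 across.

7 6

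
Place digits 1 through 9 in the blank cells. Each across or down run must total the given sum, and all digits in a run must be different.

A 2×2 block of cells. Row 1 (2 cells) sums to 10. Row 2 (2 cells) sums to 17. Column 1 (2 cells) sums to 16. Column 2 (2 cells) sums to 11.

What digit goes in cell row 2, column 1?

17 in 2 cells must be {8,9}; 16 in 2 cells must be {7,9}.
The 17 across and the 16 down share only 9, so (2,1) = 9.
(2,2) = 17 − 9 = 8 completes the 17 across.
(1,1) = 16 − 9 = 7 completes the 16 down.
(1,2) = 10 − 7 = 3 completes the 10 across.

9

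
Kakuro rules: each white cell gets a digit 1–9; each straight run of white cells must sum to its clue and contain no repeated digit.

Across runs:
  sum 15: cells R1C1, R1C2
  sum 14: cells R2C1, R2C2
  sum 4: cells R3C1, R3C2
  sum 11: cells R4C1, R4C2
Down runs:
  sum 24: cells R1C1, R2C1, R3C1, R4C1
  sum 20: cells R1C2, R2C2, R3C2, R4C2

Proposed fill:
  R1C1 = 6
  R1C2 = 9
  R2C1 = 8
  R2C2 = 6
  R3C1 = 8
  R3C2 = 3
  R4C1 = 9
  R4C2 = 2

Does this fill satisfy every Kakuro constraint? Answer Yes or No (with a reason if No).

No — the across run R3C1–R3C2 sums to 11, not 4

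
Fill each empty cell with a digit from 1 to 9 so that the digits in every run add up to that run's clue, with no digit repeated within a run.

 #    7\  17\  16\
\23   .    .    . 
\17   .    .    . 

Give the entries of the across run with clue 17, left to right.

1, 9, 7

23 in 3 cells must be {6,8,9}; 17 in 2 cells must be {8,9}; 16 in 2 cells must be {7,9}.
The 23 across and the 7 down share only 6, so R1C1 = 6.
Given what's placed, R1C3 must be 9 to fit the 23 across and 16 down.
R2C1 = 7 − 6 = 1 completes the 7 down.
R2C2 = 9: the only remaining digit allowed by both the 17 across and the 17 down.
R2C3 = 17 − 10 = 7 completes the 17 across.
R1C2 = 23 − 15 = 8 completes the 23 across.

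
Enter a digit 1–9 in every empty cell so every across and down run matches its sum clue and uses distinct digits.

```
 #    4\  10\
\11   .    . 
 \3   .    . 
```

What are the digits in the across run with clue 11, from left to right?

3 8

3 in 2 cells must be {1,2}; 4 in 2 cells must be {1,3}.
The 11 across and the 4 down share only 3, so R1C1 = 3.
R1C2 = 11 − 3 = 8 completes the 11 across.
R2C1 = 4 − 3 = 1 completes the 4 down.
R2C2 = 3 − 1 = 2 completes the 3 across.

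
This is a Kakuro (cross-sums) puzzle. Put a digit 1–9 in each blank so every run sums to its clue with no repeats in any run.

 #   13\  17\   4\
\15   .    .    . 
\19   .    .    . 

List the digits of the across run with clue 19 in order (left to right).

7, 9, 3

17 in 2 cells must be {8,9}; 4 in 2 cells must be {1,3}.
The 19 across and the 4 down share only 3, so R2C3 = 3.
R1C3 = 4 − 3 = 1 completes the 4 down.
Given what's placed, R2C2 must be 9 to fit the 19 across and 17 down.
R1C2 = 17 − 9 = 8 completes the 17 down.
R2C1 = 19 − 12 = 7 completes the 19 across.
R1C1 = 15 − 9 = 6 completes the 15 across.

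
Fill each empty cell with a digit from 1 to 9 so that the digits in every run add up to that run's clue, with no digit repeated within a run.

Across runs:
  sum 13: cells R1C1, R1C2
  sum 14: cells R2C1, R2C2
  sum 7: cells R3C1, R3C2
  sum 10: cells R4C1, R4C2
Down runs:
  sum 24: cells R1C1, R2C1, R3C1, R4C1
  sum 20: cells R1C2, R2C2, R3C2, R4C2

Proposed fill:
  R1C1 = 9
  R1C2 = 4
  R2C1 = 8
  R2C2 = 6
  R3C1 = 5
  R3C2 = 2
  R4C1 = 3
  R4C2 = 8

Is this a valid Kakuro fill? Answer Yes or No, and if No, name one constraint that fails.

No — the down run R1C1–R4C1 sums to 25, not 24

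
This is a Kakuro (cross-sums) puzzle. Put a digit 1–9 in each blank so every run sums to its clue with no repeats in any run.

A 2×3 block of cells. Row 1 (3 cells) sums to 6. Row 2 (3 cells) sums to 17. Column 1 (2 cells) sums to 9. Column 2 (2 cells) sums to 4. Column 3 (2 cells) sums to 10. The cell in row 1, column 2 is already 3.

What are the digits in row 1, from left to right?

2, 3, 1

6 in 3 cells must be {1,2,3}; 4 in 2 cells must be {1,3}.
(2,2) = 4 − 3 = 1 completes the 4 down.
(2,1) = 7: the only remaining digit allowed by both the 17 across and the 9 down.
(2,3) = 17 − 8 = 9 completes the 17 across.
(1,1) = 9 − 7 = 2 completes the 9 down.
(1,3) = 6 − 5 = 1 completes the 6 across.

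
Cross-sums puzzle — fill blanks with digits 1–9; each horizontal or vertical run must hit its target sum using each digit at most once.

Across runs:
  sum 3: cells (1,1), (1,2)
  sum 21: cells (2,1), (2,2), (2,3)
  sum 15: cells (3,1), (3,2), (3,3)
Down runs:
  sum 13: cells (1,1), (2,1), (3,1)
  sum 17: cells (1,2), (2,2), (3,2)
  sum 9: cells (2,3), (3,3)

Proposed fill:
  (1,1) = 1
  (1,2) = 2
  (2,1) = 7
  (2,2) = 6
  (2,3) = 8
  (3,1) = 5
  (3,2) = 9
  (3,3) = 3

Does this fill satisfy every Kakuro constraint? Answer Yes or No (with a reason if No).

No — the down run (2,3)–(3,3) sums to 11, not 9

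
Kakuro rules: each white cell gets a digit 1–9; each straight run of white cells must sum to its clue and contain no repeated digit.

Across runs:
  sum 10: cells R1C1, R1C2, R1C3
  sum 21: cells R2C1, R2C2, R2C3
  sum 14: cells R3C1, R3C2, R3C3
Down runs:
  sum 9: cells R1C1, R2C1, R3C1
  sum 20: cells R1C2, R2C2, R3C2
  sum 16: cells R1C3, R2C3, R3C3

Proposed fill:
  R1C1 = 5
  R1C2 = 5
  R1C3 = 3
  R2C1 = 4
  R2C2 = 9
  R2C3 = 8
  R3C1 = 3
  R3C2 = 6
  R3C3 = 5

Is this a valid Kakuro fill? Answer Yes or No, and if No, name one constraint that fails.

No — the across run R1C1–R1C3 sums to 13, not 10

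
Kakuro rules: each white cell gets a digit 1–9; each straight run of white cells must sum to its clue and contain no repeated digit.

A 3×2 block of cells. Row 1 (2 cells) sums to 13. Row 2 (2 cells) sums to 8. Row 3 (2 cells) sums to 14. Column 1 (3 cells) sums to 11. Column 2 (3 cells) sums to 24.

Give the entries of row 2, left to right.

24 in 3 cells must be {7,8,9}.
The 8 across and the 24 down share only 7, so (2,2) = 7.
(2,1) = 8 − 7 = 1 completes the 8 across.
Nothing is forced directly, so branch on (1,2), whose candidates are 8 or 9. If (1,2) = 8: then (1,1) would have to be in {5} for the 13 across but in {2,3,4,6,7,8} for the 11 down — contradiction. So (1,2) = 9.
(1,1) = 13 − 9 = 4 completes the 13 across.
(3,1) = 11 − 5 = 6 completes the 11 down.
(3,2) = 14 − 6 = 8 completes the 14 across.

1 7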